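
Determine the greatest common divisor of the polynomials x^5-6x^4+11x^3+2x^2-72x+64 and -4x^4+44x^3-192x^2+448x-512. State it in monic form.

x^3-7x^2+20x-32

Euclidean algorithm in ℚ[x]:
  x^5-6x^4+11x^3+2x^2-72x+64 = (-(1/4)x-5/4)(-4x^4+44x^3-192x^2+448x-512) + (18x^3-126x^2+360x-576)
  -4x^4+44x^3-192x^2+448x-512 = (-(2/9)x+8/9)(18x^3-126x^2+360x-576) + (0)
Last nonzero remainder: 18x^3-126x^2+360x-576. Dividing through by 18 gives the monic gcd x^3-7x^2+20x-32.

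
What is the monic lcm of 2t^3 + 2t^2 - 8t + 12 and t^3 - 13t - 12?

By polynomial division,
  2t^3 + 2t^2 - 8t + 12 = (2)(t^3 - 13t - 12) + (2t^2 + 18t + 36)
  t^3 - 13t - 12 = ((1/2)t - 9/2)(2t^2 + 18t + 36) + (50t + 150)
  2t^2 + 18t + 36 = ((1/25)t + 6/25)(50t + 150) + (0)
Last nonzero remainder: 50t + 150. Dividing through by 50 gives the monic gcd t + 3.
Then lcm(f, g) = f·g / gcd(f, g); expanding and making the result monic gives the answer.

t^5 - 2t^4 - 11t^3 + 14t^2 - 2t - 24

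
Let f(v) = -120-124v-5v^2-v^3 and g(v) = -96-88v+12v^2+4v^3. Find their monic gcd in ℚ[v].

By polynomial division,
  -v^3-5v^2-124v-120 = (-1/4)(4v^3+12v^2-88v-96) + (-2v^2-146v-144)
  4v^3+12v^2-88v-96 = (-2v+140)(-2v^2-146v-144) + (20064v+20064)
  -2v^2-146v-144 = (-(1/10032)v-3/418)(20064v+20064) + (0)
Last nonzero remainder: 20064v+20064. Dividing through by 20064 gives the monic gcd v+1.

1+v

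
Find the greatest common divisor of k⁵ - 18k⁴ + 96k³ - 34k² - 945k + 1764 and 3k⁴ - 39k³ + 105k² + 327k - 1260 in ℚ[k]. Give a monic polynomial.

Repeated division with remainder:
  k⁵ - 18k⁴ + 96k³ - 34k² - 945k + 1764 = ((1/3)k - 5/3)(3k⁴ - 39k³ + 105k² + 327k - 1260) + (-4k³ + 32k² + 20k - 336)
  3k⁴ - 39k³ + 105k² + 327k - 1260 = (-(3/4)k + 15/4)(-4k³ + 32k² + 20k - 336) + (0)
Last nonzero remainder: -4k³ + 32k² + 20k - 336. Dividing through by -4 gives the monic gcd k³ - 8k² - 5k + 84.

k³ - 8k² - 5k + 84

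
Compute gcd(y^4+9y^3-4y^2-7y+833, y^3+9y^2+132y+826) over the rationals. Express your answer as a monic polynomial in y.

y+7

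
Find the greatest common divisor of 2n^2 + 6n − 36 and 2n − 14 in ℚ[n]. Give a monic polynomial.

1

Repeated division with remainder:
  2n^2 + 6n − 36 = (n + 10)(2n − 14) + (104)
  2n − 14 = ((1/52)n − 7/52)(104) + (0)
The last nonzero remainder is the constant 104, so the polynomials are coprime and gcd = 1.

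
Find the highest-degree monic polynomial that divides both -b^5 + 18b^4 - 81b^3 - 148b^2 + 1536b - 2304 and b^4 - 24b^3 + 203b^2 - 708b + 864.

b^2 - 11b + 24

Repeated division with remainder:
  -b^5 + 18b^4 - 81b^3 - 148b^2 + 1536b - 2304 = (-b - 6)(b^4 - 24b^3 + 203b^2 - 708b + 864) + (-22b^3 + 362b^2 - 1848b + 2880)
  b^4 - 24b^3 + 203b^2 - 708b + 864 = (-(1/22)b + 83/242)(-22b^3 + 362b^2 - 1848b + 2880) + (-(624/121)b^2 + (624/11)b - 14976/121)
  -22b^3 + 362b^2 - 1848b + 2880 = ((1331/312)b - 605/26)(-(624/121)b^2 + (624/11)b - 14976/121) + (0)
Last nonzero remainder: -(624/121)b^2 + (624/11)b - 14976/121. Dividing through by -624/121 gives the monic gcd b^2 - 11b + 24.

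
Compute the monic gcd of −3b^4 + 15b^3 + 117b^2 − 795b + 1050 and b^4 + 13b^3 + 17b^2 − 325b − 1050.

Apply the Euclidean algorithm:
  −3b^4 + 15b^3 + 117b^2 − 795b + 1050 = (−3)(b^4 + 13b^3 + 17b^2 − 325b − 1050) + (54b^3 + 168b^2 − 1770b − 2100)
  b^4 + 13b^3 + 17b^2 − 325b − 1050 = ((1/54)b + 89/486)(54b^3 + 168b^2 − 1770b − 2100) + ((1540/81)b^2 + (3080/81)b − 53900/81)
  54b^3 + 168b^2 − 1770b − 2100 = ((2187/770)b + 243/77)((1540/81)b^2 + (3080/81)b − 53900/81) + (0)
Last nonzero remainder: (1540/81)b^2 + (3080/81)b − 53900/81. Dividing through by 1540/81 gives the monic gcd b^2 + 2b − 35.

b^2 + 2b − 35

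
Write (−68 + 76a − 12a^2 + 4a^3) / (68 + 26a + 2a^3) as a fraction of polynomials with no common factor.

(−2 + 2a)/(2 + a)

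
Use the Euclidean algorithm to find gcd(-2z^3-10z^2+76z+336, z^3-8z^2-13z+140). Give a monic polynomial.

z+4

Repeated division with remainder:
  -2z^3-10z^2+76z+336 = (-2)(z^3-8z^2-13z+140) + (-26z^2+50z+616)
  z^3-8z^2-13z+140 = (-(1/26)z+79/338)(-26z^2+50z+616) + (-(168/169)z-672/169)
  -26z^2+50z+616 = ((2197/84)z-1859/12)(-(168/169)z-672/169) + (0)
Last nonzero remainder: -(168/169)z-672/169. Dividing through by -168/169 gives the monic gcd z+4.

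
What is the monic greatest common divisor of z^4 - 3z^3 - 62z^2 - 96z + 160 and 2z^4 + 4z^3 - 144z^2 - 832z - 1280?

Apply the Euclidean algorithm:
  z^4 - 3z^3 - 62z^2 - 96z + 160 = (1/2)(2z^4 + 4z^3 - 144z^2 - 832z - 1280) + (-5z^3 + 10z^2 + 320z + 800)
  2z^4 + 4z^3 - 144z^2 - 832z - 1280 = (-(2/5)z - 8/5)(-5z^3 + 10z^2 + 320z + 800) + (0)
Last nonzero remainder: -5z^3 + 10z^2 + 320z + 800. Dividing through by -5 gives the monic gcd z^3 - 2z^2 - 64z - 160.

z^3 - 2z^2 - 64z - 160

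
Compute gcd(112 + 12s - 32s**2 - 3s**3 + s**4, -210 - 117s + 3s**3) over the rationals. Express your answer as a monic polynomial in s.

-14 - 5s + s**2

Apply the Euclidean algorithm:
  s**4 - 3s**3 - 32s**2 + 12s + 112 = ((1/3)s - 1)(3s**3 - 117s - 210) + (7s**2 - 35s - 98)
  3s**3 - 117s - 210 = ((3/7)s + 15/7)(7s**2 - 35s - 98) + (0)
Last nonzero remainder: 7s**2 - 35s - 98. Dividing through by 7 gives the monic gcd s**2 - 5s - 14.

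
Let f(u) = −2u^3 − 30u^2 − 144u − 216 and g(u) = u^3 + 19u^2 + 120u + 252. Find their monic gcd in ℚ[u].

u^2 + 12u + 36

Euclidean algorithm in ℚ[u]:
  −2u^3 − 30u^2 − 144u − 216 = (−2)(u^3 + 19u^2 + 120u + 252) + (8u^2 + 96u + 288)
  u^3 + 19u^2 + 120u + 252 = ((1/8)u + 7/8)(8u^2 + 96u + 288) + (0)
Last nonzero remainder: 8u^2 + 96u + 288. Dividing through by 8 gives the monic gcd u^2 + 12u + 36.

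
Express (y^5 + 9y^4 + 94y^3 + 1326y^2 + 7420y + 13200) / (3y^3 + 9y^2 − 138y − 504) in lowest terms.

(y^3 − y^2 + 80y + 550)/(3y − 21)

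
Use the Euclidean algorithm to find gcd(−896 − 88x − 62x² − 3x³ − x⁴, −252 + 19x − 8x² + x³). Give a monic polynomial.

28 + x + x²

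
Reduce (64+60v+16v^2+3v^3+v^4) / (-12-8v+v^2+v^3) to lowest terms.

(16-v+v^2)/(-3+v)

Repeated division with remainder:
  v^4+3v^3+16v^2+60v+64 = (v+2)(v^3+v^2-8v-12) + (22v^2+88v+88)
  v^3+v^2-8v-12 = ((1/22)v-3/22)(22v^2+88v+88) + (0)
Last nonzero remainder: 22v^2+88v+88. Dividing through by 22 gives the monic gcd v^2+4v+4.
Cancel v^2+4v+4 from numerator and denominator to get the reduced form.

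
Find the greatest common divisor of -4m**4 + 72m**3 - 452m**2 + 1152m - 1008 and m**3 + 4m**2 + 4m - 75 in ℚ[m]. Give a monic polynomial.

Euclidean algorithm in ℚ[m]:
  -4m**4 + 72m**3 - 452m**2 + 1152m - 1008 = (-4m + 88)(m**3 + 4m**2 + 4m - 75) + (-788m**2 + 500m + 5592)
  m**3 + 4m**2 + 4m - 75 = (-(1/788)m - 913/155236)(-788m**2 + 500m + 5592) + ((544767/38809)m - 1634301/38809)
  -788m**2 + 500m + 5592 = (-(30581492/544767)m - 72339976/544767)((544767/38809)m - 1634301/38809) + (0)
Last nonzero remainder: (544767/38809)m - 1634301/38809. Dividing through by 544767/38809 gives the monic gcd m - 3.

m - 3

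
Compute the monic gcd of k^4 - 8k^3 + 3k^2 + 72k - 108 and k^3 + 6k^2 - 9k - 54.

Repeated division with remainder:
  k^4 - 8k^3 + 3k^2 + 72k - 108 = (k - 14)(k^3 + 6k^2 - 9k - 54) + (96k^2 - 864)
  k^3 + 6k^2 - 9k - 54 = ((1/96)k + 1/16)(96k^2 - 864) + (0)
Last nonzero remainder: 96k^2 - 864. Dividing through by 96 gives the monic gcd k^2 - 9.

k^2 - 9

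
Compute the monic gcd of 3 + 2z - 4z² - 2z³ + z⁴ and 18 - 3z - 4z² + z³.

Euclidean algorithm in ℚ[z]:
  z⁴ - 2z³ - 4z² + 2z + 3 = (z + 2)(z³ - 4z² - 3z + 18) + (7z² - 10z - 33)
  z³ - 4z² - 3z + 18 = ((1/7)z - 18/49)(7z² - 10z - 33) + (-(96/49)z + 288/49)
  7z² - 10z - 33 = (-(343/96)z - 539/96)(-(96/49)z + 288/49) + (0)
Last nonzero remainder: -(96/49)z + 288/49. Dividing through by -96/49 gives the monic gcd z - 3.

-3 + z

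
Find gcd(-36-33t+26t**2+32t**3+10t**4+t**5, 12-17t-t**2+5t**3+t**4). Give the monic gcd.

-12+5t+6t**2+t**3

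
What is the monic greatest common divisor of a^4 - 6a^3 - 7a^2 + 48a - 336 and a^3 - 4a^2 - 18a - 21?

By polynomial division,
  a^4 - 6a^3 - 7a^2 + 48a - 336 = (a - 2)(a^3 - 4a^2 - 18a - 21) + (3a^2 + 33a - 378)
  a^3 - 4a^2 - 18a - 21 = ((1/3)a - 5)(3a^2 + 33a - 378) + (273a - 1911)
  3a^2 + 33a - 378 = ((1/91)a + 18/91)(273a - 1911) + (0)
Last nonzero remainder: 273a - 1911. Dividing through by 273 gives the monic gcd a - 7.

a - 7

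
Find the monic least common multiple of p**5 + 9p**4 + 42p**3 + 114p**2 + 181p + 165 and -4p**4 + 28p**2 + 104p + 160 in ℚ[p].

Apply the Euclidean algorithm:
  p**5 + 9p**4 + 42p**3 + 114p**2 + 181p + 165 = (-(1/4)p - 9/4)(-4p**4 + 28p**2 + 104p + 160) + (49p**3 + 203p**2 + 455p + 525)
  -4p**4 + 28p**2 + 104p + 160 = (-(4/49)p + 116/343)(49p**3 + 203p**2 + 455p + 525) + (-(172/49)p**2 - (344/49)p - 860/49)
  49p**3 + 203p**2 + 455p + 525 = (-(2401/172)p - 5145/172)(-(172/49)p**2 - (344/49)p - 860/49) + (0)
Last nonzero remainder: -(172/49)p**2 - (344/49)p - 860/49. Dividing through by -172/49 gives the monic gcd p**2 + 2p + 5.
Then lcm(f, g) = f·g / gcd(f, g); expanding and making the result monic gives the answer.

p**7 + 7p**6 + 16p**5 - 42p**4 - 383p**3 - 1109p**2 - 1778p - 1320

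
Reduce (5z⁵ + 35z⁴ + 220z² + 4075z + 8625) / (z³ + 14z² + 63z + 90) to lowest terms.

(5z³ - 5z² - 35z + 575)/(z + 6)

By polynomial division,
  5z⁵ + 35z⁴ + 220z² + 4075z + 8625 = (5z² - 35z + 175)(z³ + 14z² + 63z + 90) + (-475z² - 3800z - 7125)
  z³ + 14z² + 63z + 90 = (-(1/475)z - 6/475)(-475z² - 3800z - 7125) + (0)
Last nonzero remainder: -475z² - 3800z - 7125. Dividing through by -475 gives the monic gcd z² + 8z + 15.
Cancel z² + 8z + 15 from numerator and denominator to get the reduced form.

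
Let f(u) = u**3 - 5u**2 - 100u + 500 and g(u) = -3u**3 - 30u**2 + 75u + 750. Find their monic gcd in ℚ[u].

u**2 + 5u - 50

Euclidean algorithm in ℚ[u]:
  u**3 - 5u**2 - 100u + 500 = (-1/3)(-3u**3 - 30u**2 + 75u + 750) + (-15u**2 - 75u + 750)
  -3u**3 - 30u**2 + 75u + 750 = ((1/5)u + 1)(-15u**2 - 75u + 750) + (0)
Last nonzero remainder: -15u**2 - 75u + 750. Dividing through by -15 gives the monic gcd u**2 + 5u - 50.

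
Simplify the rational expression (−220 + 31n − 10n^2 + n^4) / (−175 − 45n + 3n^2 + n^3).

Euclidean algorithm in ℚ[n]:
  n^4 − 10n^2 + 31n − 220 = (n − 3)(n^3 + 3n^2 − 45n − 175) + (44n^2 + 71n − 745)
  n^3 + 3n^2 − 45n − 175 = ((1/44)n + 61/1936)(44n^2 + 71n − 745) + (−(58671/1936)n − 293355/1936)
  44n^2 + 71n − 745 = (−(85184/58671)n + 288464/58671)(−(58671/1936)n − 293355/1936) + (0)
Last nonzero remainder: −(58671/1936)n − 293355/1936. Dividing through by −58671/1936 gives the monic gcd n + 5.
Cancel n + 5 from numerator and denominator to get the reduced form.

(−44 + 15n − 5n^2 + n^3)/(−35 − 2n + n^2)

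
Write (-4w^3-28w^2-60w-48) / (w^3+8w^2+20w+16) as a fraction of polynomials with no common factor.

By polynomial division,
  -4w^3-28w^2-60w-48 = (-4)(w^3+8w^2+20w+16) + (4w^2+20w+16)
  w^3+8w^2+20w+16 = ((1/4)w+3/4)(4w^2+20w+16) + (w+4)
  4w^2+20w+16 = (4w+4)(w+4) + (0)
The last nonzero remainder w+4 is already monic.
Cancel w+4 from numerator and denominator to get the reduced form.

(-4w^2-12w-12)/(w^2+4w+4)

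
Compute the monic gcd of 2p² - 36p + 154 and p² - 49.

p - 7

Euclidean algorithm in ℚ[p]:
  2p² - 36p + 154 = (2)(p² - 49) + (-36p + 252)
  p² - 49 = (-(1/36)p - 7/36)(-36p + 252) + (0)
Last nonzero remainder: -36p + 252. Dividing through by -36 gives the monic gcd p - 7.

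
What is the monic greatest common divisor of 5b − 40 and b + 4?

1

Apply the Euclidean algorithm:
  5b − 40 = (5)(b + 4) + (−60)
  b + 4 = (−(1/60)b − 1/15)(−60) + (0)
The last nonzero remainder is the constant −60, so the polynomials are coprime and gcd = 1.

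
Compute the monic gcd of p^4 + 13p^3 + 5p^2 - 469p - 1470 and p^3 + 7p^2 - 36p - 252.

Apply the Euclidean algorithm:
  p^4 + 13p^3 + 5p^2 - 469p - 1470 = (p + 6)(p^3 + 7p^2 - 36p - 252) + (-p^2 - p + 42)
  p^3 + 7p^2 - 36p - 252 = (-p - 6)(-p^2 - p + 42) + (0)
Last nonzero remainder: -p^2 - p + 42. Dividing through by -1 gives the monic gcd p^2 + p - 42.

p^2 + p - 42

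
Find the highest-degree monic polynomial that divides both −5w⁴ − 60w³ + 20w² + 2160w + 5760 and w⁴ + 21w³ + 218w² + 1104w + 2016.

Euclidean algorithm in ℚ[w]:
  −5w⁴ − 60w³ + 20w² + 2160w + 5760 = (−5)(w⁴ + 21w³ + 218w² + 1104w + 2016) + (45w³ + 1110w² + 7680w + 15840)
  w⁴ + 21w³ + 218w² + 1104w + 2016 = ((1/45)w − 11/135)(45w³ + 1110w² + 7680w + 15840) + ((1240/9)w² + (12400/9)w + 9920/3)
  45w³ + 1110w² + 7680w + 15840 = ((81/248)w + 297/62)((1240/9)w² + (12400/9)w + 9920/3) + (0)
Last nonzero remainder: (1240/9)w² + (12400/9)w + 9920/3. Dividing through by 1240/9 gives the monic gcd w² + 10w + 24.

w² + 10w + 24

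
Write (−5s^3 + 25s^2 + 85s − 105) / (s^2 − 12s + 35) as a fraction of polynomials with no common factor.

By polynomial division,
  −5s^3 + 25s^2 + 85s − 105 = (−5s − 35)(s^2 − 12s + 35) + (−160s + 1120)
  s^2 − 12s + 35 = (−(1/160)s + 1/32)(−160s + 1120) + (0)
Last nonzero remainder: −160s + 1120. Dividing through by −160 gives the monic gcd s − 7.
Cancel s − 7 from numerator and denominator to get the reduced form.

(−5s^2 − 10s + 15)/(s − 5)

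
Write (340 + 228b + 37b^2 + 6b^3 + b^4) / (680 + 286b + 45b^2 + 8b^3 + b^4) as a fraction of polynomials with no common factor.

Repeated division with remainder:
  b^4 + 6b^3 + 37b^2 + 228b + 340 = (b^4 + 8b^3 + 45b^2 + 286b + 680) + (-2b^3 - 8b^2 - 58b - 340)
  b^4 + 8b^3 + 45b^2 + 286b + 680 = (-(1/2)b - 2)(-2b^3 - 8b^2 - 58b - 340) + (0)
Last nonzero remainder: -2b^3 - 8b^2 - 58b - 340. Dividing through by -2 gives the monic gcd b^3 + 4b^2 + 29b + 170.
Cancel b^3 + 4b^2 + 29b + 170 from numerator and denominator to get the reduced form.

(2 + b)/(4 + b)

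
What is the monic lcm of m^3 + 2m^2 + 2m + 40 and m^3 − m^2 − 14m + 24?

m^5 − 3m^4 − 2m^3 + 42m^2 − 188m + 240

Repeated division with remainder:
  m^3 + 2m^2 + 2m + 40 = (m^3 − m^2 − 14m + 24) + (3m^2 + 16m + 16)
  m^3 − m^2 − 14m + 24 = ((1/3)m − 19/9)(3m^2 + 16m + 16) + ((130/9)m + 520/9)
  3m^2 + 16m + 16 = ((27/130)m + 18/65)((130/9)m + 520/9) + (0)
Last nonzero remainder: (130/9)m + 520/9. Dividing through by 130/9 gives the monic gcd m + 4.
Then lcm(f, g) = f·g / gcd(f, g); expanding and making the result monic gives the answer.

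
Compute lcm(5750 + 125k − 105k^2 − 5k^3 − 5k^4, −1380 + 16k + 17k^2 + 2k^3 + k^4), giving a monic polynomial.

−6900 − 1300k + 101k^2 + 27k^3 + 7k^4 + k^5

Euclidean algorithm in ℚ[k]:
  −5k^4 − 5k^3 − 105k^2 + 125k + 5750 = (−5)(k^4 + 2k^3 + 17k^2 + 16k − 1380) + (5k^3 − 20k^2 + 205k − 1150)
  k^4 + 2k^3 + 17k^2 + 16k − 1380 = ((1/5)k + 6/5)(5k^3 − 20k^2 + 205k − 1150) + (0)
Last nonzero remainder: 5k^3 − 20k^2 + 205k − 1150. Dividing through by 5 gives the monic gcd k^3 − 4k^2 + 41k − 230.
Then lcm(f, g) = f·g / gcd(f, g); expanding and making the result monic gives the answer.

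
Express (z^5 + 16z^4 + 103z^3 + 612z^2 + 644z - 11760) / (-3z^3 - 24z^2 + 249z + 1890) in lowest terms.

Repeated division with remainder:
  z^5 + 16z^4 + 103z^3 + 612z^2 + 644z - 11760 = (-(1/3)z^2 - (8/3)z - 122/3)(-3z^3 - 24z^2 + 249z + 1890) + (930z^2 + 15810z + 65100)
  -3z^3 - 24z^2 + 249z + 1890 = (-(1/310)z + 9/310)(930z^2 + 15810z + 65100) + (0)
Last nonzero remainder: 930z^2 + 15810z + 65100. Dividing through by 930 gives the monic gcd z^2 + 17z + 70.
Cancel z^2 + 17z + 70 from numerator and denominator to get the reduced form.

(-z^3 + z^2 - 50z + 168)/(3z - 27)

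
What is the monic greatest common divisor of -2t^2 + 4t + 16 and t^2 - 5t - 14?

t + 2

Apply the Euclidean algorithm:
  -2t^2 + 4t + 16 = (-2)(t^2 - 5t - 14) + (-6t - 12)
  t^2 - 5t - 14 = (-(1/6)t + 7/6)(-6t - 12) + (0)
Last nonzero remainder: -6t - 12. Dividing through by -6 gives the monic gcd t + 2.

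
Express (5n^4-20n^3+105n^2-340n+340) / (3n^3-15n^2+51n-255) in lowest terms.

(5n^2-20n+20)/(3n-15)

By polynomial division,
  5n^4-20n^3+105n^2-340n+340 = ((5/3)n+5/3)(3n^3-15n^2+51n-255) + (45n^2+765)
  3n^3-15n^2+51n-255 = ((1/15)n-1/3)(45n^2+765) + (0)
Last nonzero remainder: 45n^2+765. Dividing through by 45 gives the monic gcd n^2+17.
Cancel n^2+17 from numerator and denominator to get the reduced form.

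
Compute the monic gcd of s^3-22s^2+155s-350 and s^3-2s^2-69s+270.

s-5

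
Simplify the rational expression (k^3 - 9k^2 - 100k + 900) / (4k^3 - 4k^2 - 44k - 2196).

Euclidean algorithm in ℚ[k]:
  k^3 - 9k^2 - 100k + 900 = (1/4)(4k^3 - 4k^2 - 44k - 2196) + (-8k^2 - 89k + 1449)
  4k^3 - 4k^2 - 44k - 2196 = (-(1/2)k + 97/16)(-8k^2 - 89k + 1449) + ((19521/16)k - 175689/16)
  -8k^2 - 89k + 1449 = (-(128/19521)k - 2576/19521)((19521/16)k - 175689/16) + (0)
Last nonzero remainder: (19521/16)k - 175689/16. Dividing through by 19521/16 gives the monic gcd k - 9.
Cancel k - 9 from numerator and denominator to get the reduced form.

(k^2 - 100)/(4k^2 + 32k + 244)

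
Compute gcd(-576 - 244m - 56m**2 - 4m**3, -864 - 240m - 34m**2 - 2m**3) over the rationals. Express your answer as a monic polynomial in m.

Apply the Euclidean algorithm:
  -4m**3 - 56m**2 - 244m - 576 = (2)(-2m**3 - 34m**2 - 240m - 864) + (12m**2 + 236m + 1152)
  -2m**3 - 34m**2 - 240m - 864 = (-(1/6)m + 4/9)(12m**2 + 236m + 1152) + (-(1376/9)m - 1376)
  12m**2 + 236m + 1152 = (-(27/344)m - 36/43)(-(1376/9)m - 1376) + (0)
Last nonzero remainder: -(1376/9)m - 1376. Dividing through by -1376/9 gives the monic gcd m + 9.

9 + m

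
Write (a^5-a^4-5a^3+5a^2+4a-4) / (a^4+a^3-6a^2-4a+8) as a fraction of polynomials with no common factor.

Apply the Euclidean algorithm:
  a^5-a^4-5a^3+5a^2+4a-4 = (a-2)(a^4+a^3-6a^2-4a+8) + (3a^3-3a^2-12a+12)
  a^4+a^3-6a^2-4a+8 = ((1/3)a+2/3)(3a^3-3a^2-12a+12) + (0)
Last nonzero remainder: 3a^3-3a^2-12a+12. Dividing through by 3 gives the monic gcd a^3-a^2-4a+4.
Cancel a^3-a^2-4a+4 from numerator and denominator to get the reduced form.

(a^2-1)/(a+2)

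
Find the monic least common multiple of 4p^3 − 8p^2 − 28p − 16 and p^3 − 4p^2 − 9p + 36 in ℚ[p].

p^5 − 2p^4 − 16p^3 + 14p^2 + 63p + 36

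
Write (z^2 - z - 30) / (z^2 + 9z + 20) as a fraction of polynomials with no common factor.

Apply the Euclidean algorithm:
  z^2 - z - 30 = (z^2 + 9z + 20) + (-10z - 50)
  z^2 + 9z + 20 = (-(1/10)z - 2/5)(-10z - 50) + (0)
Last nonzero remainder: -10z - 50. Dividing through by -10 gives the monic gcd z + 5.
Cancel z + 5 from numerator and denominator to get the reduced form.

(z - 6)/(z + 4)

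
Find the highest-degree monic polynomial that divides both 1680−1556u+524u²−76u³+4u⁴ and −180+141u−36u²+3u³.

Repeated division with remainder:
  4u⁴−76u³+524u²−1556u+1680 = ((4/3)u−28/3)(3u³−36u²+141u−180) + (0)
Last nonzero remainder: 3u³−36u²+141u−180. Dividing through by 3 gives the monic gcd u³−12u²+47u−60.

−60+47u−12u²+u³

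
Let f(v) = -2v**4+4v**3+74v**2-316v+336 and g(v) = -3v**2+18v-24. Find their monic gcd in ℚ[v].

Euclidean algorithm in ℚ[v]:
  -2v**4+4v**3+74v**2-316v+336 = ((2/3)v**2+(8/3)v-14)(-3v**2+18v-24) + (0)
Last nonzero remainder: -3v**2+18v-24. Dividing through by -3 gives the monic gcd v**2-6v+8.

v**2-6v+8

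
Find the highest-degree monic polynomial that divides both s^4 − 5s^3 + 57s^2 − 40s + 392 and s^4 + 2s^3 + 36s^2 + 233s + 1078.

s^2 − 5s + 49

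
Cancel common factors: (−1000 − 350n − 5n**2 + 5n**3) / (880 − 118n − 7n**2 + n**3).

(100 + 45n + 5n**2)/(−88 + 3n + n**2)

Euclidean algorithm in ℚ[n]:
  5n**3 − 5n**2 − 350n − 1000 = (5)(n**3 − 7n**2 − 118n + 880) + (30n**2 + 240n − 5400)
  n**3 − 7n**2 − 118n + 880 = ((1/30)n − 1/2)(30n**2 + 240n − 5400) + (182n − 1820)
  30n**2 + 240n − 5400 = ((15/91)n + 270/91)(182n − 1820) + (0)
Last nonzero remainder: 182n − 1820. Dividing through by 182 gives the monic gcd n − 10.
Cancel n − 10 from numerator and denominator to get the reduced form.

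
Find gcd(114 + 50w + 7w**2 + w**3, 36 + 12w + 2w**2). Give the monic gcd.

1

Euclidean algorithm in ℚ[w]:
  w**3 + 7w**2 + 50w + 114 = ((1/2)w + 1/2)(2w**2 + 12w + 36) + (26w + 96)
  2w**2 + 12w + 36 = ((1/13)w + 30/169)(26w + 96) + (3204/169)
  26w + 96 = ((2197/1602)w + 1352/267)(3204/169) + (0)
The last nonzero remainder is the constant 3204/169, so the polynomials are coprime and gcd = 1.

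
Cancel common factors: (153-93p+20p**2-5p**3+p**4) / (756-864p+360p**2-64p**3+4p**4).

(17+p+p**2)/(84-40p+4p**2)

Apply the Euclidean algorithm:
  p**4-5p**3+20p**2-93p+153 = (1/4)(4p**4-64p**3+360p**2-864p+756) + (11p**3-70p**2+123p-36)
  4p**4-64p**3+360p**2-864p+756 = ((4/11)p-424/121)(11p**3-70p**2+123p-36) + ((8468/121)p**2-(50808/121)p+76212/121)
  11p**3-70p**2+123p-36 = ((1331/8468)p-121/2117)((8468/121)p**2-(50808/121)p+76212/121) + (0)
Last nonzero remainder: (8468/121)p**2-(50808/121)p+76212/121. Dividing through by 8468/121 gives the monic gcd p**2-6p+9.
Cancel p**2-6p+9 from numerator and denominator to get the reduced form.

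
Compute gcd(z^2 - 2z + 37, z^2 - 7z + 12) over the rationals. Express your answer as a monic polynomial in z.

1

Euclidean algorithm in ℚ[z]:
  z^2 - 2z + 37 = (z^2 - 7z + 12) + (5z + 25)
  z^2 - 7z + 12 = ((1/5)z - 12/5)(5z + 25) + (72)
  5z + 25 = ((5/72)z + 25/72)(72) + (0)
The last nonzero remainder is the constant 72, so the polynomials are coprime and gcd = 1.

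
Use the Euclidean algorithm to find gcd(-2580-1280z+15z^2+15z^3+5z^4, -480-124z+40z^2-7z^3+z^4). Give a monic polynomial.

Apply the Euclidean algorithm:
  5z^4+15z^3+15z^2-1280z-2580 = (5)(z^4-7z^3+40z^2-124z-480) + (50z^3-185z^2-660z-180)
  z^4-7z^3+40z^2-124z-480 = ((1/50)z-33/500)(50z^3-185z^2-660z-180) + ((4099/100)z^2-(4099/25)z-12297/25)
  50z^3-185z^2-660z-180 = ((5000/4099)z+1500/4099)((4099/100)z^2-(4099/25)z-12297/25) + (0)
Last nonzero remainder: (4099/100)z^2-(4099/25)z-12297/25. Dividing through by 4099/100 gives the monic gcd z^2-4z-12.

-12-4z+z^2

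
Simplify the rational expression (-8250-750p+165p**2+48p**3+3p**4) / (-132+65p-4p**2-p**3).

Repeated division with remainder:
  3p**4+48p**3+165p**2-750p-8250 = (-3p-36)(-p**3-4p**2+65p-132) + (216p**2+1194p-13002)
  -p**3-4p**2+65p-132 = (-(1/216)p+55/7776)(216p**2+1194p-13002) + (-(4717/1296)p-51887/1296)
  216p**2+1194p-13002 = (-(279936/4717)p+1531872/4717)(-(4717/1296)p-51887/1296) + (0)
Last nonzero remainder: -(4717/1296)p-51887/1296. Dividing through by -4717/1296 gives the monic gcd p+11.
Cancel p+11 from numerator and denominator to get the reduced form.

(750-15p**2-3p**3)/(12-7p+p**2)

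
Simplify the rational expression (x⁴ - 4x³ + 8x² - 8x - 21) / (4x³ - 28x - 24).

Apply the Euclidean algorithm:
  x⁴ - 4x³ + 8x² - 8x - 21 = ((1/4)x - 1)(4x³ - 28x - 24) + (15x² - 30x - 45)
  4x³ - 28x - 24 = ((4/15)x + 8/15)(15x² - 30x - 45) + (0)
Last nonzero remainder: 15x² - 30x - 45. Dividing through by 15 gives the monic gcd x² - 2x - 3.
Cancel x² - 2x - 3 from numerator and denominator to get the reduced form.

(x² - 2x + 7)/(4x + 8)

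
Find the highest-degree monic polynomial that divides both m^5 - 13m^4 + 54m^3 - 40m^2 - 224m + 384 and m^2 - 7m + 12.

m^2 - 7m + 12

Apply the Euclidean algorithm:
  m^5 - 13m^4 + 54m^3 - 40m^2 - 224m + 384 = (m^3 - 6m^2 + 32)(m^2 - 7m + 12) + (0)
The last nonzero remainder m^2 - 7m + 12 is already monic.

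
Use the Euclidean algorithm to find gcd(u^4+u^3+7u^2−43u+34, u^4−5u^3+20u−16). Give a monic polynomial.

u^2−3u+2

Euclidean algorithm in ℚ[u]:
  u^4+u^3+7u^2−43u+34 = (u^4−5u^3+20u−16) + (6u^3+7u^2−63u+50)
  u^4−5u^3+20u−16 = ((1/6)u−37/36)(6u^3+7u^2−63u+50) + ((637/36)u^2−(637/12)u+637/18)
  6u^3+7u^2−63u+50 = ((216/637)u+900/637)((637/36)u^2−(637/12)u+637/18) + (0)
Last nonzero remainder: (637/36)u^2−(637/12)u+637/18. Dividing through by 637/36 gives the monic gcd u^2−3u+2.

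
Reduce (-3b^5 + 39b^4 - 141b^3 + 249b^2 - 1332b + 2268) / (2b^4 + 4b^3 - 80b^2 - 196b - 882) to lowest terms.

(-3b^2 + 24b - 36)/(2b + 14)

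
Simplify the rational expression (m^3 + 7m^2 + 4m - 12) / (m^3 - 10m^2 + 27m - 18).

(m^2 + 8m + 12)/(m^2 - 9m + 18)

By polynomial division,
  m^3 + 7m^2 + 4m - 12 = (m^3 - 10m^2 + 27m - 18) + (17m^2 - 23m + 6)
  m^3 - 10m^2 + 27m - 18 = ((1/17)m - 147/289)(17m^2 - 23m + 6) + ((4320/289)m - 4320/289)
  17m^2 - 23m + 6 = ((4913/4320)m - 289/720)((4320/289)m - 4320/289) + (0)
Last nonzero remainder: (4320/289)m - 4320/289. Dividing through by 4320/289 gives the monic gcd m - 1.
Cancel m - 1 from numerator and denominator to get the reduced form.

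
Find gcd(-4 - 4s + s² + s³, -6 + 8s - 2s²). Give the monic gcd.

Repeated division with remainder:
  s³ + s² - 4s - 4 = (-(1/2)s - 5/2)(-2s² + 8s - 6) + (13s - 19)
  -2s² + 8s - 6 = (-(2/13)s + 66/169)(13s - 19) + (240/169)
  13s - 19 = ((2197/240)s - 3211/240)(240/169) + (0)
The last nonzero remainder is the constant 240/169, so the polynomials are coprime and gcd = 1.

1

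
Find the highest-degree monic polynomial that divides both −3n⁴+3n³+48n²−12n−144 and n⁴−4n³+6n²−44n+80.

n²−6n+8

Euclidean algorithm in ℚ[n]:
  −3n⁴+3n³+48n²−12n−144 = (−3)(n⁴−4n³+6n²−44n+80) + (−9n³+66n²−144n+96)
  n⁴−4n³+6n²−44n+80 = (−(1/9)n−10/27)(−9n³+66n²−144n+96) + ((130/9)n²−(260/3)n+1040/9)
  −9n³+66n²−144n+96 = (−(81/130)n+54/65)((130/9)n²−(260/3)n+1040/9) + (0)
Last nonzero remainder: (130/9)n²−(260/3)n+1040/9. Dividing through by 130/9 gives the monic gcd n²−6n+8.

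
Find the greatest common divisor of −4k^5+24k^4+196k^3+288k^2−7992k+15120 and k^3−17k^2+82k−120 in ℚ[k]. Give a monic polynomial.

k^2−13k+30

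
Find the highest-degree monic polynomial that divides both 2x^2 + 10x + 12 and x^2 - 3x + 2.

1

Repeated division with remainder:
  2x^2 + 10x + 12 = (2)(x^2 - 3x + 2) + (16x + 8)
  x^2 - 3x + 2 = ((1/16)x - 7/32)(16x + 8) + (15/4)
  16x + 8 = ((64/15)x + 32/15)(15/4) + (0)
The last nonzero remainder is the constant 15/4, so the polynomials are coprime and gcd = 1.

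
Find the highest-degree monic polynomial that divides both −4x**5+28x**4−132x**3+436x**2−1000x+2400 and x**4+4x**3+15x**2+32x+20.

Apply the Euclidean algorithm:
  −4x**5+28x**4−132x**3+436x**2−1000x+2400 = (−4x+44)(x**4+4x**3+15x**2+32x+20) + (−248x**3−96x**2−2328x+1520)
  x**4+4x**3+15x**2+32x+20 = (−(1/248)x−14/961)(−248x**3−96x**2−2328x+1520) + ((4050/961)x**2+(4050/961)x+40500/961)
  −248x**3−96x**2−2328x+1520 = (−(119164/2025)x+73036/2025)((4050/961)x**2+(4050/961)x+40500/961) + (0)
Last nonzero remainder: (4050/961)x**2+(4050/961)x+40500/961. Dividing through by 4050/961 gives the monic gcd x**2+x+10.

x**2+x+10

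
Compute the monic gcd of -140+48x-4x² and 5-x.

-5+x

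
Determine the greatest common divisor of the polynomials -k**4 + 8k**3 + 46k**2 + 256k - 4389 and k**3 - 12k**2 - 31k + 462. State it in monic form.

Euclidean algorithm in ℚ[k]:
  -k**4 + 8k**3 + 46k**2 + 256k - 4389 = (-k - 4)(k**3 - 12k**2 - 31k + 462) + (-33k**2 + 594k - 2541)
  k**3 - 12k**2 - 31k + 462 = (-(1/33)k - 2/11)(-33k**2 + 594k - 2541) + (0)
Last nonzero remainder: -33k**2 + 594k - 2541. Dividing through by -33 gives the monic gcd k**2 - 18k + 77.

k**2 - 18k + 77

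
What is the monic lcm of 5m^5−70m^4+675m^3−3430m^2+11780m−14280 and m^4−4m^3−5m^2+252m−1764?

m^7−13m^6+79m^5+37m^4−4000m^3+28312m^2−101808m+119952

By polynomial division,
  5m^5−70m^4+675m^3−3430m^2+11780m−14280 = (5m−50)(m^4−4m^3−5m^2+252m−1764) + (500m^3−4940m^2+33200m−102480)
  m^4−4m^3−5m^2+252m−1764 = ((1/500)m+147/12500)(500m^3−4940m^2+33200m−102480) + (−(8316/625)m^2+(8316/125)m−349272/625)
  500m^3−4940m^2+33200m−102480 = (−(78125/2079)m+381250/2079)(−(8316/625)m^2+(8316/125)m−349272/625) + (0)
Last nonzero remainder: −(8316/625)m^2+(8316/125)m−349272/625. Dividing through by −8316/625 gives the monic gcd m^2−5m+42.
Then lcm(f, g) = f·g / gcd(f, g); expanding and making the result monic gives the answer.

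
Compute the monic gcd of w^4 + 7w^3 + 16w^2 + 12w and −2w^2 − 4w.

w^2 + 2w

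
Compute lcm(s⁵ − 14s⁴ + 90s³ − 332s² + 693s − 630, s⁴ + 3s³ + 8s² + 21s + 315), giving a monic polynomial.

Apply the Euclidean algorithm:
  s⁵ − 14s⁴ + 90s³ − 332s² + 693s − 630 = (s − 17)(s⁴ + 3s³ + 8s² + 21s + 315) + (133s³ − 217s² + 735s + 4725)
  s⁴ + 3s³ + 8s² + 21s + 315 = ((1/133)s + 88/2527)(133s³ − 217s² + 735s + 4725) + ((3621/361)s² − (14484/361)s + 54315/361)
  133s³ − 217s² + 735s + 4725 = ((48013/3621)s + 37905/1207)((3621/361)s² − (14484/361)s + 54315/361) + (0)
Last nonzero remainder: (3621/361)s² − (14484/361)s + 54315/361. Dividing through by 3621/361 gives the monic gcd s² − 4s + 15.
Then lcm(f, g) = f·g / gcd(f, g); expanding and making the result monic gives the answer.

s⁷ − 7s⁶ + 13s⁵ + 4s⁴ + 259s³ − 2751s² + 10143s − 13230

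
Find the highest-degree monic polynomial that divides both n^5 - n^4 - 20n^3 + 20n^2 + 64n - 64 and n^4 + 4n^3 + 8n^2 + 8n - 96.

n^2 + 2n - 8

Euclidean algorithm in ℚ[n]:
  n^5 - n^4 - 20n^3 + 20n^2 + 64n - 64 = (n - 5)(n^4 + 4n^3 + 8n^2 + 8n - 96) + (-8n^3 + 52n^2 + 200n - 544)
  n^4 + 4n^3 + 8n^2 + 8n - 96 = (-(1/8)n - 21/16)(-8n^3 + 52n^2 + 200n - 544) + ((405/4)n^2 + (405/2)n - 810)
  -8n^3 + 52n^2 + 200n - 544 = (-(32/405)n + 272/405)((405/4)n^2 + (405/2)n - 810) + (0)
Last nonzero remainder: (405/4)n^2 + (405/2)n - 810. Dividing through by 405/4 gives the monic gcd n^2 + 2n - 8.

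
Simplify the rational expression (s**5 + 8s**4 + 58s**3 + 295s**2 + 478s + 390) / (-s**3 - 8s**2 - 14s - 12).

(-s**3 - 6s**2 - 44s - 195)/(s + 6)

By polynomial division,
  s**5 + 8s**4 + 58s**3 + 295s**2 + 478s + 390 = (-s**2 - 44)(-s**3 - 8s**2 - 14s - 12) + (-69s**2 - 138s - 138)
  -s**3 - 8s**2 - 14s - 12 = ((1/69)s + 2/23)(-69s**2 - 138s - 138) + (0)
Last nonzero remainder: -69s**2 - 138s - 138. Dividing through by -69 gives the monic gcd s**2 + 2s + 2.
Cancel s**2 + 2s + 2 from numerator and denominator to get the reduced form.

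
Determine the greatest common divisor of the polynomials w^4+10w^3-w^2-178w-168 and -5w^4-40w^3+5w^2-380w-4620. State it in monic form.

w^2+13w+42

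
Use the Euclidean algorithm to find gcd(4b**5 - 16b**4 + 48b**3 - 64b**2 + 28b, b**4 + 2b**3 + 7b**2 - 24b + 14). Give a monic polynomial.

By polynomial division,
  4b**5 - 16b**4 + 48b**3 - 64b**2 + 28b = (4b - 24)(b**4 + 2b**3 + 7b**2 - 24b + 14) + (68b**3 + 200b**2 - 604b + 336)
  b**4 + 2b**3 + 7b**2 - 24b + 14 = ((1/68)b - 4/289)(68b**3 + 200b**2 - 604b + 336) + ((5390/289)b**2 - (10780/289)b + 5390/289)
  68b**3 + 200b**2 - 604b + 336 = ((9826/2695)b + 6936/385)((5390/289)b**2 - (10780/289)b + 5390/289) + (0)
Last nonzero remainder: (5390/289)b**2 - (10780/289)b + 5390/289. Dividing through by 5390/289 gives the monic gcd b**2 - 2b + 1.

b**2 - 2b + 1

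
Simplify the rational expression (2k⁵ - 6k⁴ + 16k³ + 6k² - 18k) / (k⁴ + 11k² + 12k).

(2k³ - 8k² + 24k - 18)/(k² - k + 12)

Euclidean algorithm in ℚ[k]:
  2k⁵ - 6k⁴ + 16k³ + 6k² - 18k = (2k - 6)(k⁴ + 11k² + 12k) + (-6k³ + 48k² + 54k)
  k⁴ + 11k² + 12k = (-(1/6)k - 4/3)(-6k³ + 48k² + 54k) + (84k² + 84k)
  -6k³ + 48k² + 54k = (-(1/14)k + 9/14)(84k² + 84k) + (0)
Last nonzero remainder: 84k² + 84k. Dividing through by 84 gives the monic gcd k² + k.
Cancel k² + k from numerator and denominator to get the reduced form.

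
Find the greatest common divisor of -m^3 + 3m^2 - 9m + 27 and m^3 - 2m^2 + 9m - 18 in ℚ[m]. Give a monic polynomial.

m^2 + 9

Apply the Euclidean algorithm:
  -m^3 + 3m^2 - 9m + 27 = (-1)(m^3 - 2m^2 + 9m - 18) + (m^2 + 9)
  m^3 - 2m^2 + 9m - 18 = (m - 2)(m^2 + 9) + (0)
The last nonzero remainder m^2 + 9 is already monic.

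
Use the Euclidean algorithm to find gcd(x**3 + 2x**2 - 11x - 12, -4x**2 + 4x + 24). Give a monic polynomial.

x - 3

Apply the Euclidean algorithm:
  x**3 + 2x**2 - 11x - 12 = (-(1/4)x - 3/4)(-4x**2 + 4x + 24) + (-2x + 6)
  -4x**2 + 4x + 24 = (2x + 4)(-2x + 6) + (0)
Last nonzero remainder: -2x + 6. Dividing through by -2 gives the monic gcd x - 3.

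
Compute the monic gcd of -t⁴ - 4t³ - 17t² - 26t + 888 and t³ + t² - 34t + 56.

t - 4

Euclidean algorithm in ℚ[t]:
  -t⁴ - 4t³ - 17t² - 26t + 888 = (-t - 3)(t³ + t² - 34t + 56) + (-48t² - 72t + 1056)
  t³ + t² - 34t + 56 = (-(1/48)t + 1/96)(-48t² - 72t + 1056) + (-(45/4)t + 45)
  -48t² - 72t + 1056 = ((64/15)t + 352/15)(-(45/4)t + 45) + (0)
Last nonzero remainder: -(45/4)t + 45. Dividing through by -45/4 gives the monic gcd t - 4.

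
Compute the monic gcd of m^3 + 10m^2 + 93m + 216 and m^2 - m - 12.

Repeated division with remainder:
  m^3 + 10m^2 + 93m + 216 = (m + 11)(m^2 - m - 12) + (116m + 348)
  m^2 - m - 12 = ((1/116)m - 1/29)(116m + 348) + (0)
Last nonzero remainder: 116m + 348. Dividing through by 116 gives the monic gcd m + 3.

m + 3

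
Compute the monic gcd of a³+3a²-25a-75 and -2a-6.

a+3

Apply the Euclidean algorithm:
  a³+3a²-25a-75 = (-(1/2)a²+25/2)(-2a-6) + (0)
Last nonzero remainder: -2a-6. Dividing through by -2 gives the monic gcd a+3.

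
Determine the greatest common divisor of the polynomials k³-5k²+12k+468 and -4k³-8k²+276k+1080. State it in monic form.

By polynomial division,
  k³-5k²+12k+468 = (-1/4)(-4k³-8k²+276k+1080) + (-7k²+81k+738)
  -4k³-8k²+276k+1080 = ((4/7)k+380/49)(-7k²+81k+738) + (-(37920/49)k-227520/49)
  -7k²+81k+738 = ((343/37920)k-2009/12640)(-(37920/49)k-227520/49) + (0)
Last nonzero remainder: -(37920/49)k-227520/49. Dividing through by -37920/49 gives the monic gcd k+6.

k+6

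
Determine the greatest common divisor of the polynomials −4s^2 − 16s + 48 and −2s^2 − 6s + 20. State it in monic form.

Repeated division with remainder:
  −4s^2 − 16s + 48 = (2)(−2s^2 − 6s + 20) + (−4s + 8)
  −2s^2 − 6s + 20 = ((1/2)s + 5/2)(−4s + 8) + (0)
Last nonzero remainder: −4s + 8. Dividing through by −4 gives the monic gcd s − 2.

s − 2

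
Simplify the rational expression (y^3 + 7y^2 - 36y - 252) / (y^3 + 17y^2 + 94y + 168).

(y - 6)/(y + 4)

By polynomial division,
  y^3 + 7y^2 - 36y - 252 = (y^3 + 17y^2 + 94y + 168) + (-10y^2 - 130y - 420)
  y^3 + 17y^2 + 94y + 168 = (-(1/10)y - 2/5)(-10y^2 - 130y - 420) + (0)
Last nonzero remainder: -10y^2 - 130y - 420. Dividing through by -10 gives the monic gcd y^2 + 13y + 42.
Cancel y^2 + 13y + 42 from numerator and denominator to get the reduced form.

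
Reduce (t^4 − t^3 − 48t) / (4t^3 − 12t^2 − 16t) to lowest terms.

(t^2 + 3t + 12)/(4t + 4)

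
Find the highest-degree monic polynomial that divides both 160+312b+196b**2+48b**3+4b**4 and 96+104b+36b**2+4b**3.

8+6b+b**2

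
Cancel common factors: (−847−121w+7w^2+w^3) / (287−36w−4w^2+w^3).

By polynomial division,
  w^3+7w^2−121w−847 = (w^3−4w^2−36w+287) + (11w^2−85w−1134)
  w^3−4w^2−36w+287 = ((1/11)w+41/121)(11w^2−85w−1134) + ((11603/121)w+81221/121)
  11w^2−85w−1134 = ((1331/11603)w−19602/11603)((11603/121)w+81221/121) + (0)
Last nonzero remainder: (11603/121)w+81221/121. Dividing through by 11603/121 gives the monic gcd w+7.
Cancel w+7 from numerator and denominator to get the reduced form.

(−121+w^2)/(41−11w+w^2)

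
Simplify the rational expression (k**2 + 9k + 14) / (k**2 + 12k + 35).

(k + 2)/(k + 5)

Repeated division with remainder:
  k**2 + 9k + 14 = (k**2 + 12k + 35) + (-3k - 21)
  k**2 + 12k + 35 = (-(1/3)k - 5/3)(-3k - 21) + (0)
Last nonzero remainder: -3k - 21. Dividing through by -3 gives the monic gcd k + 7.
Cancel k + 7 from numerator and denominator to get the reduced form.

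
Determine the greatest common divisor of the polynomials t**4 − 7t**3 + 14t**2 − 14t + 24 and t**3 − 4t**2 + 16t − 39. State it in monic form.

t − 3

By polynomial division,
  t**4 − 7t**3 + 14t**2 − 14t + 24 = (t − 3)(t**3 − 4t**2 + 16t − 39) + (−14t**2 + 73t − 93)
  t**3 − 4t**2 + 16t − 39 = (−(1/14)t − 17/196)(−14t**2 + 73t − 93) + ((3075/196)t − 9225/196)
  −14t**2 + 73t − 93 = (−(2744/3075)t + 6076/3075)((3075/196)t − 9225/196) + (0)
Last nonzero remainder: (3075/196)t − 9225/196. Dividing through by 3075/196 gives the monic gcd t − 3.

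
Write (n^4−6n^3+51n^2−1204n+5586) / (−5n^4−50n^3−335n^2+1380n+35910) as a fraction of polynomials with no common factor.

(−n+7)/(5n+45)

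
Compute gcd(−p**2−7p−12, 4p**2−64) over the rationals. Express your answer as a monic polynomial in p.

p+4

By polynomial division,
  −p**2−7p−12 = (−1/4)(4p**2−64) + (−7p−28)
  4p**2−64 = (−(4/7)p+16/7)(−7p−28) + (0)
Last nonzero remainder: −7p−28. Dividing through by −7 gives the monic gcd p+4.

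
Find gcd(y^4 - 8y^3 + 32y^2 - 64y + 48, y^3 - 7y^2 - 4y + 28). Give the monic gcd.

y - 2

By polynomial division,
  y^4 - 8y^3 + 32y^2 - 64y + 48 = (y - 1)(y^3 - 7y^2 - 4y + 28) + (29y^2 - 96y + 76)
  y^3 - 7y^2 - 4y + 28 = ((1/29)y - 107/841)(29y^2 - 96y + 76) + (-(15840/841)y + 31680/841)
  29y^2 - 96y + 76 = (-(24389/15840)y + 15979/7920)(-(15840/841)y + 31680/841) + (0)
Last nonzero remainder: -(15840/841)y + 31680/841. Dividing through by -15840/841 gives the monic gcd y - 2.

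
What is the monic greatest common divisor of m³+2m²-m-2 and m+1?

Repeated division with remainder:
  m³+2m²-m-2 = (m²+m-2)(m+1) + (0)
The last nonzero remainder m+1 is already monic.

m+1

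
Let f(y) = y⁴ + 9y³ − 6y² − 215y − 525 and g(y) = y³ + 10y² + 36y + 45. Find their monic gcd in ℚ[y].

y² + 7y + 15

By polynomial division,
  y⁴ + 9y³ − 6y² − 215y − 525 = (y − 1)(y³ + 10y² + 36y + 45) + (−32y² − 224y − 480)
  y³ + 10y² + 36y + 45 = (−(1/32)y − 3/32)(−32y² − 224y − 480) + (0)
Last nonzero remainder: −32y² − 224y − 480. Dividing through by −32 gives the monic gcd y² + 7y + 15.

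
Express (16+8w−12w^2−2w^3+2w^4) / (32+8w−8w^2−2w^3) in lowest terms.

By polynomial division,
  2w^4−2w^3−12w^2+8w+16 = (−w+5)(−2w^3−8w^2+8w+32) + (36w^2−144)
  −2w^3−8w^2+8w+32 = (−(1/18)w−2/9)(36w^2−144) + (0)
Last nonzero remainder: 36w^2−144. Dividing through by 36 gives the monic gcd w^2−4.
Cancel w^2−4 from numerator and denominator to get the reduced form.

(2+w−w^2)/(4+w)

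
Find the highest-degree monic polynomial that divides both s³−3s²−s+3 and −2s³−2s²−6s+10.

s−1

Euclidean algorithm in ℚ[s]:
  s³−3s²−s+3 = (−1/2)(−2s³−2s²−6s+10) + (−4s²−4s+8)
  −2s³−2s²−6s+10 = ((1/2)s)(−4s²−4s+8) + (−10s+10)
  −4s²−4s+8 = ((2/5)s+4/5)(−10s+10) + (0)
Last nonzero remainder: −10s+10. Dividing through by −10 gives the monic gcd s−1.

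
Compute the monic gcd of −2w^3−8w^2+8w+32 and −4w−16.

Apply the Euclidean algorithm:
  −2w^3−8w^2+8w+32 = ((1/2)w^2−2)(−4w−16) + (0)
Last nonzero remainder: −4w−16. Dividing through by −4 gives the monic gcd w+4.

w+4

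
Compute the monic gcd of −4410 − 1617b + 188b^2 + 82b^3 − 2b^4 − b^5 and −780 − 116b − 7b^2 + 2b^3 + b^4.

−30 − b + b^2

Euclidean algorithm in ℚ[b]:
  −b^5 − 2b^4 + 82b^3 + 188b^2 − 1617b − 4410 = (−b)(b^4 + 2b^3 − 7b^2 − 116b − 780) + (75b^3 + 72b^2 − 2397b − 4410)
  b^4 + 2b^3 − 7b^2 − 116b − 780 = ((1/75)b + 26/1875)(75b^3 + 72b^2 − 2397b − 4410) + ((14976/625)b^2 − (14976/625)b − 89856/125)
  75b^3 + 72b^2 − 2397b − 4410 = ((15625/4992)b + 30625/4992)((14976/625)b^2 − (14976/625)b − 89856/125) + (0)
Last nonzero remainder: (14976/625)b^2 − (14976/625)b − 89856/125. Dividing through by 14976/625 gives the monic gcd b^2 − b − 30.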